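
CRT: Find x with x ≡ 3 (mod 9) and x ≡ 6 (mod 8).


m₁ = 9, m₂ = 8, gcd = 1, so CRT applies. M = m₁·m₂ = 72
Let M₁ = M/m₁ = 8, M₂ = M/m₂ = 9
Find y₁ ≡ M₁⁻¹ (mod m₁): 8⁻¹ ≡ 8 (mod 9)
Find y₂ ≡ M₂⁻¹ (mod m₂): 9⁻¹ ≡ 1 (mod 8)
x = a₁·M₁·y₁ + a₂·M₂·y₂ = 3·8·8 + 6·9·1 = 246
Reduce mod 72: x ≡ 30
Check: 30 mod 9 = 3 ✓, 30 mod 8 = 6 ✓

x ≡ 30 (mod 72)


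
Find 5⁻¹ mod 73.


Use the extended Euclidean algorithm to write 1 = 5·s + 73·t; then s mod 73 is the inverse.
Euclidean algorithm:
  5 = 0·73 + 5
  73 = 14·5 + 3
  5 = 1·3 + 2
  3 = 1·2 + 1
  2 = 2·1 + 0
gcd(5,73) = 1
Back-substitution gives: 5·(-29) + 73·(2) = 1
So 5⁻¹ ≡ -29 ≡ 44 (mod 73)
Check: 5 × 44 = 220 ≡ 1 (mod 73) ✓

5⁻¹ ≡ 44 (mod 73)


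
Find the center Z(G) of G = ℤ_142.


Z(G) = {g ∈ G | gx = xg for all x ∈ G}
ℤ_142 is abelian, so Z(G) = G

Z(ℤ_142) = ℤ_142


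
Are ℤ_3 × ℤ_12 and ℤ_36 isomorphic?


Comparing ℤ_3 × ℤ_12 and ℤ_36:
gcd(3,12) = 3 ≠ 1. Max element order in ℤ_3×ℤ_12 is lcm(3,12) = 12 < 36, so it has no element of order 36

No, ℤ_3 × ℤ_12 ≇ ℤ_36


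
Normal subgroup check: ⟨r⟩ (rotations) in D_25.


H = ⟨r⟩ (rotations) in D_25
The rotation subgroup ⟨r⟩ has index 2 in D_25, so it is normal

Yes, normal subgroup


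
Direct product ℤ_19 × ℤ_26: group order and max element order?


|ℤ_19 × ℤ_26| = 19 × 26 = 494
Max element order = lcm(19,26) = 494
Cyclic? Yes (gcd=1)

|ℤ_19×ℤ_26| = 494, max element order = 494


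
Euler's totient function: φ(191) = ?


Factor n: 191 = 191
φ(n) = n · ∏(1 - 1/p) over distinct primes p | n
φ(191) = 191 · (1 - 1/191) = 190

φ(191) = 190


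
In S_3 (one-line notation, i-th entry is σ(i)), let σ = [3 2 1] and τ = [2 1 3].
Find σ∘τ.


σ∘τ: apply τ first, then σ
1 →τ 2 →σ 2
2 →τ 1 →σ 3
3 →τ 3 →σ 1

σ∘τ = [2 3 1]


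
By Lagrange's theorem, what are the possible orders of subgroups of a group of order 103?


Lagrange's theorem: |H| divides |G|
|G| = 103
Divisors of 103: 1, 103

Possible subgroup orders: {1, 103}


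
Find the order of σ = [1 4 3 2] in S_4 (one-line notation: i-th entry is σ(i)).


Cycle decomposition: (2 4)
Cycle lengths: 2
Order = lcm(2) = 2

ord(σ) = 2


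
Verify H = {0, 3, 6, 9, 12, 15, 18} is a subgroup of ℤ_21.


Subgroup test for H = {0, 3, 6, 9, 12, 15, 18} in (ℤ_21, +):
(1) 0 ∈ H? Yes
(2) Closure: for all a,b ∈ H, (a+b) mod 21 ∈ H? Yes
(3) Inverses: for all a ∈ H, -a mod 21 ∈ H? Yes

Yes, H is a subgroup of ℤ_21


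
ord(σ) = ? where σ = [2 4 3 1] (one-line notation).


Cycle decomposition: (1 2 4)
Cycle lengths: 3
Order = lcm(3) = 3

ord(σ) = 3


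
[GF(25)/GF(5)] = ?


GF(25) = GF(5^2), so the extension degree is 2

[GF(25)/GF(5)] = 2


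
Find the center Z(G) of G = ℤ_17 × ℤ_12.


Z(G) = {g ∈ G | gx = xg for all x ∈ G}
Direct product of abelian groups is abelian, so Z(G) = G

Z(ℤ_17 × ℤ_12) = ℤ_17 × ℤ_12


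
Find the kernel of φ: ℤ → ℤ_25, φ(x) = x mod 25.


Kernel = preimage of identity
ker(φ) = {x ∈ ℤ : x ≡ 0 (mod 25)} = 25ℤ = {0, ±25, ±50, ...}

ker(φ) = 25ℤ


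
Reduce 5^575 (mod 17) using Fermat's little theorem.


Fermat's little theorem: if p is prime and gcd(a,p)=1, then a^(p-1) ≡ 1 (mod p)
p = 17 is prime, gcd(5,17) = 1
Reduce exponent: 575 mod 16 = 15
So 5^575 ≡ 5^15 (mod 17)
5^15 mod 17 = 7

5^575 ≡ 7 (mod 17)


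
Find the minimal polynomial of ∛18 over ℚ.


∛18 satisfies x³ - 18 = 0, irreducible over ℚ (no rational root; 18 is not a perfect cube)

Minimal polynomial: x³ - 18


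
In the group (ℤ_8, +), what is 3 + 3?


Operation: addition mod 8
3 + 3 = (a + b) mod 8 with a = 3, b = 3

3 + 3 = 6


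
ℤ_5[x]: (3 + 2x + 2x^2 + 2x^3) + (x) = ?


Add coefficients mod 5:
x^0: 3 + 0 = 3 (mod 5)
x^1: 2 + 1 = 3 (mod 5)
x^2: 2 + 0 = 2 (mod 5)
x^3: 2 + 0 = 2 (mod 5)
Result: 3 + 3x + 2x^2 + 2x^3

f + g = 3 + 3x + 2x^2 + 2x^3


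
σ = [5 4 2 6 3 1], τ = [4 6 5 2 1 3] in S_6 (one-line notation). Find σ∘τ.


σ∘τ: apply τ first, then σ
1 →τ 4 →σ 6
2 →τ 6 →σ 1
3 →τ 5 →σ 3
4 →τ 2 →σ 4
5 →τ 1 →σ 5
6 →τ 3 →σ 2

σ∘τ = [6 1 3 4 5 2]


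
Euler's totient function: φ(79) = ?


Factor n: 79 = 79
φ(n) = n · ∏(1 - 1/p) over distinct primes p | n
φ(79) = 79 · (1 - 1/79) = 78

φ(79) = 78


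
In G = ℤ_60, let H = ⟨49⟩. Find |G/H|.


|⟨49⟩| = n / gcd(49, 60) = 60 / 1 = 60
H is normal (ℤ_60 is abelian).
|G/H| = |G| / |H| = 60 / 60 = 1

|G/H| = 1


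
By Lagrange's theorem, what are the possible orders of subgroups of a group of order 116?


Lagrange's theorem: |H| divides |G|
|G| = 116
Divisors of 116: 1, 2, 4, 29, 58, 116

Possible subgroup orders: {1, 2, 4, 29, 58, 116}


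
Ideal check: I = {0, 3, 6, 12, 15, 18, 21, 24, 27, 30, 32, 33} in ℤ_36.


Check ideal conditions for I = {0, 3, 6, 12, 15, 18, 21, 24, 27, 30, 32, 33} in ℤ_36:
(1) I is an additive subgroup? No
(2) For r ∈ ℤ_36 and a ∈ I: r·a ∈ I? No  [counterexample: r=2, a=32, r·a mod 36 = 28 ∉ I]

No, I is not an ideal of ℤ_36


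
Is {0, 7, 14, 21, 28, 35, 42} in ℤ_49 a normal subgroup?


H = {0, 7, 14, 21, 28, 35, 42} in ℤ_49
ℤ_49 is abelian; every subgroup of an abelian group is normal

Yes, normal subgroup


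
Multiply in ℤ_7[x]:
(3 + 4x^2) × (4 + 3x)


Expand and collect like terms; reduce coefficients mod 7:
x^0: 3·4 = 12 ≡ 5 (mod 7)
x^1: 3·3 + 0·4 = 9 ≡ 2 (mod 7)
x^2: 0·3 + 4·4 = 16 ≡ 2 (mod 7)
x^3: 4·3 = 12 ≡ 5 (mod 7)
Result: 5 + 2x + 2x^2 + 5x^3

f · g = 5 + 2x + 2x^2 + 5x^3


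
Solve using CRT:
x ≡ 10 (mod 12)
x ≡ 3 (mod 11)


m₁ = 12, m₂ = 11, gcd = 1, so CRT applies. M = m₁·m₂ = 132
Let M₁ = M/m₁ = 11, M₂ = M/m₂ = 12
Find y₁ ≡ M₁⁻¹ (mod m₁): 11⁻¹ ≡ 11 (mod 12)
Find y₂ ≡ M₂⁻¹ (mod m₂): 12⁻¹ ≡ 1 (mod 11)
x = a₁·M₁·y₁ + a₂·M₂·y₂ = 10·11·11 + 3·12·1 = 1246
Reduce mod 132: x ≡ 58
Check: 58 mod 12 = 10 ✓, 58 mod 11 = 3 ✓

x ≡ 58 (mod 132)


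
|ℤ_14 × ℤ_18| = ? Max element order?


|ℤ_14 × ℤ_18| = 14 × 18 = 252
Max element order = lcm(14,18) = 126
Cyclic? No (gcd=2)

|ℤ_14×ℤ_18| = 252, max element order = 126


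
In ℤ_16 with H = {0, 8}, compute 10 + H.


10 + H = {10 + h (mod 16) : h ∈ H}
10+0=10, 10+8=2
10 + H = {2, 10} = 2 + H

10 + H = {2, 10}


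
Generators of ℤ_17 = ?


g generates ℤ_n iff gcd(g,n) = 1
Prime factors of 17: 17
Generators are g ∈ {1,...,16} not divisible by any of these primes.
Generators: {1, 2, 3, 4, 5, 6, 7, 8, 9, 10, 11, 12, 13, 14, 15, 16}
Number of generators = φ(17) = 16

Generators of ℤ_17 = {1, 2, 3, 4, 5, 6, 7, 8, 9, 10, 11, 12, 13, 14, 15, 16}


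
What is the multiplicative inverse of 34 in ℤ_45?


Use the extended Euclidean algorithm to write 1 = 34·s + 45·t; then s mod 45 is the inverse.
Euclidean algorithm:
  34 = 0·45 + 34
  45 = 1·34 + 11
  34 = 3·11 + 1
  11 = 11·1 + 0
gcd(34,45) = 1
Back-substitution gives: 34·(4) + 45·(-3) = 1
So 34⁻¹ ≡ 4 ≡ 4 (mod 45)
Check: 34 × 4 = 136 ≡ 1 (mod 45) ✓

34⁻¹ ≡ 4 (mod 45)


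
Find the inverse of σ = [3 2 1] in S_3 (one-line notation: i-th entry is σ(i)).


To find σ⁻¹, swap domain and range:
σ(1) = 3 → σ⁻¹(3) = 1
σ(2) = 2 → σ⁻¹(2) = 2
σ(3) = 1 → σ⁻¹(1) = 3

σ⁻¹ = [3 2 1]


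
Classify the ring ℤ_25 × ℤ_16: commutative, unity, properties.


Direct product ring; commutative with unity (1,1); but (1,0)·(0,1) = (0,0) gives zero divisors, so not an integral domain
Commutative: Yes
Integral domain: No
Has unity: Yes

ℤ_25 × ℤ_16: Commutative=Yes, Unity=Yes


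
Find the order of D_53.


|D_n| = 2n (n rotations and n reflections)
|D_53| = 2×53 = 106

|D_53| = 106


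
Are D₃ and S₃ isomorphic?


Comparing D₃ and S₃:
Both are the unique non-abelian group of order 6

Yes, D₃ ≅ S₃


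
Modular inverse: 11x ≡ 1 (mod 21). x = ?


Use the extended Euclidean algorithm to write 1 = 11·s + 21·t; then s mod 21 is the inverse.
Euclidean algorithm:
  11 = 0·21 + 11
  21 = 1·11 + 10
  11 = 1·10 + 1
  10 = 10·1 + 0
gcd(11,21) = 1
Back-substitution gives: 11·(2) + 21·(-1) = 1
So 11⁻¹ ≡ 2 ≡ 2 (mod 21)
Check: 11 × 2 = 22 ≡ 1 (mod 21) ✓

11⁻¹ ≡ 2 (mod 21)


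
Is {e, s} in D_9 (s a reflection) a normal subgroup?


H = {e, s} in D_9 (s a reflection)
r·s·r⁻¹ = sr⁻² ≠ s for n ≥ 3, so {e, s} is not closed under conjugation

No, not a normal subgroup


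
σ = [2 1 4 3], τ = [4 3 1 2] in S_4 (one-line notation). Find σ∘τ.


σ∘τ: apply τ first, then σ
1 →τ 4 →σ 3
2 →τ 3 →σ 4
3 →τ 1 →σ 2
4 →τ 2 →σ 1

σ∘τ = [3 4 2 1]


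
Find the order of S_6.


|S_n| = n! (number of permutations of n symbols)
|S_6| = 6! = 720

|S_6| = 720


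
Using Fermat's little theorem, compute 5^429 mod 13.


Fermat's little theorem: if p is prime and gcd(a,p)=1, then a^(p-1) ≡ 1 (mod p)
p = 13 is prime, gcd(5,13) = 1
Reduce exponent: 429 mod 12 = 9
So 5^429 ≡ 5^9 (mod 13)
5^9 mod 13 = 5

5^429 ≡ 5 (mod 13)


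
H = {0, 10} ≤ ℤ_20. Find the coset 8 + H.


8 + H = {8 + h (mod 20) : h ∈ H}
8+0=8, 8+10=18

8 + H = {8, 18}


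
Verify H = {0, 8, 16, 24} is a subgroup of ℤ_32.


Subgroup test for H = {0, 8, 16, 24} in (ℤ_32, +):
(1) 0 ∈ H? Yes
(2) Closure: for all a,b ∈ H, (a+b) mod 32 ∈ H? Yes
(3) Inverses: for all a ∈ H, -a mod 32 ∈ H? Yes

Yes, H is a subgroup of ℤ_32


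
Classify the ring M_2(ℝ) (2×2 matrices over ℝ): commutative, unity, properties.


Matrix multiplication is non-commutative for n ≥ 2; the identity matrix I is the unity; singular matrices give zero divisors, so not an integral domain
Commutative: No
Integral domain: No
Has unity: Yes

M_2(ℝ) (2×2 matrices over ℝ): Commutative=No, Unity=Yes


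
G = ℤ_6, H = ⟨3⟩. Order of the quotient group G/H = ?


|⟨3⟩| = n / gcd(3, 6) = 6 / 3 = 2
H is normal (ℤ_6 is abelian).
|G/H| = |G| / |H| = 6 / 2 = 3

|G/H| = 3


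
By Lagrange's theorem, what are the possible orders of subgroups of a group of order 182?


Lagrange's theorem: |H| divides |G|
|G| = 182
Divisors of 182: 1, 2, 7, 13, 14, 26, 91, 182

Possible subgroup orders: {1, 2, 7, 13, 14, 26, 91, 182}


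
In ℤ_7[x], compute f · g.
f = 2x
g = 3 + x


Expand and collect like terms; reduce coefficients mod 7:
x^0: 0·3 = 0 ≡ 0 (mod 7)
x^1: 0·1 + 2·3 = 6 ≡ 6 (mod 7)
x^2: 2·1 = 2 ≡ 2 (mod 7)
Result: 6x + 2x^2

f · g = 6x + 2x^2


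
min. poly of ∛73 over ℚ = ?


∛73 satisfies x³ - 73 = 0, irreducible over ℚ (no rational root; 73 is not a perfect cube)

Minimal polynomial: x³ - 73


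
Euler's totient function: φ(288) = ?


Factor n: 288 = 2^5 × 3^2
φ(n) = n · ∏(1 - 1/p) over distinct primes p | n
φ(288) = 288 · (1 - 1/2) · (1 - 1/3) = 96

φ(288) = 96


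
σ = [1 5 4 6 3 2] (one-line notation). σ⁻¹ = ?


To find σ⁻¹, swap domain and range:
σ(1) = 1 → σ⁻¹(1) = 1
σ(2) = 5 → σ⁻¹(5) = 2
σ(3) = 4 → σ⁻¹(4) = 3
σ(4) = 6 → σ⁻¹(6) = 4
σ(5) = 3 → σ⁻¹(3) = 5
σ(6) = 2 → σ⁻¹(2) = 6

σ⁻¹ = [1 6 5 3 2 4]


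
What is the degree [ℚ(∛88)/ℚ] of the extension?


∛88 has minimal polynomial x³ - 88 (irreducible over ℚ since 88 is not a perfect cube)

[ℚ(∛88)/ℚ] = 3


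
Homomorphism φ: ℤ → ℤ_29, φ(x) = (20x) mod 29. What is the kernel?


Kernel = preimage of identity
ker(φ) = {x ∈ ℤ : 20x ≡ 0 (mod 29)}. gcd(20,29) = 1, so 20x ≡ 0 (mod 29) ⟺ x ≡ 0 (mod 29/1 = 29). Hence ker(φ) = 29ℤ

ker(φ) = 29ℤ


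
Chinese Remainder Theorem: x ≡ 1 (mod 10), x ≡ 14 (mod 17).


m₁ = 10, m₂ = 17, gcd = 1, so CRT applies. M = m₁·m₂ = 170
Let M₁ = M/m₁ = 17, M₂ = M/m₂ = 10
Find y₁ ≡ M₁⁻¹ (mod m₁): 17⁻¹ ≡ 3 (mod 10)
Find y₂ ≡ M₂⁻¹ (mod m₂): 10⁻¹ ≡ 12 (mod 17)
x = a₁·M₁·y₁ + a₂·M₂·y₂ = 1·17·3 + 14·10·12 = 1731
Reduce mod 170: x ≡ 31
Check: 31 mod 10 = 1 ✓, 31 mod 17 = 14 ✓

x ≡ 31 (mod 170)


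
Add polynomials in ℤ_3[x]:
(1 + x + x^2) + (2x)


Add coefficients mod 3:
x^0: 1 + 0 = 1 (mod 3)
x^1: 1 + 2 = 0 (mod 3)
x^2: 1 + 0 = 1 (mod 3)
Result: 1 + x^2

f + g = 1 + x^2


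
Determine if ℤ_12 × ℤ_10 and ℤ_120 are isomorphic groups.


Comparing ℤ_12 × ℤ_10 and ℤ_120:
gcd(12,10) = 2 ≠ 1. Max element order in ℤ_12×ℤ_10 is lcm(12,10) = 60 < 120, so it has no element of order 120

No, ℤ_12 × ℤ_10 ≇ ℤ_120


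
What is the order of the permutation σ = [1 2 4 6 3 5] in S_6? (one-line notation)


Cycle decomposition: (3 4 6 5)
Cycle lengths: 4
Order = lcm(4) = 4

ord(σ) = 4


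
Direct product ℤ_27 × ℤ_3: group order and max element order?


|ℤ_27 × ℤ_3| = 27 × 3 = 81
Max element order = lcm(27,3) = 27
Cyclic? No (gcd=3)

|ℤ_27×ℤ_3| = 81, max element order = 27


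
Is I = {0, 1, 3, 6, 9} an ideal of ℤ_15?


Check ideal conditions for I = {0, 1, 3, 6, 9} in ℤ_15:
(1) I is an additive subgroup? No
(2) For r ∈ ℤ_15 and a ∈ I: r·a ∈ I? No  [counterexample: r=2, a=1, r·a mod 15 = 2 ∉ I]

No, I is not an ideal of ℤ_15


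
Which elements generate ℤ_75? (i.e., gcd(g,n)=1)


g generates ℤ_n iff gcd(g,n) = 1
Prime factors of 75: 3, 5
Generators are g ∈ {1,...,74} not divisible by any of these primes.
Generators: {1, 2, 4, 7, 8, 11, 13, 14, 16, 17, 19, 22, 23, 26, 28, 29, 31, 32, 34, 37, 38, 41, 43, 44, 46, 47, 49, 52, 53, 56, 58, 59, 61, 62, 64, 67, 68, 71, 73, 74}
Number of generators = φ(75) = 40

Generators of ℤ_75 = {1, 2, 4, 7, 8, 11, 13, 14, 16, 17, 19, 22, 23, 26, 28, 29, 31, 32, 34, 37, 38, 41, 43, 44, 46, 47, 49, 52, 53, 56, 58, 59, 61, 62, 64, 67, 68, 71, 73, 74}


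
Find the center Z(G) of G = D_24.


Z(G) = {g ∈ G | gx = xg for all x ∈ G}
For even n, Z(D_n) = {e, r^(n/2)}: the 180° rotation r^12 commutes with every reflection and rotation

Z(D_24) = {e, r^12}


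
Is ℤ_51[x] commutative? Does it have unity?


ℤ_51 has zero divisors (3·17 ≡ 0), and these lift to constant zero divisors in ℤ_51[x]; so not an integral domain
Commutative: Yes
Integral domain: No
Has unity: Yes

ℤ_51[x]: Commutative=Yes, Unity=Yes


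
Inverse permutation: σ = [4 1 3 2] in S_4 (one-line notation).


To find σ⁻¹, swap domain and range:
σ(1) = 4 → σ⁻¹(4) = 1
σ(2) = 1 → σ⁻¹(1) = 2
σ(3) = 3 → σ⁻¹(3) = 3
σ(4) = 2 → σ⁻¹(2) = 4

σ⁻¹ = [2 4 3 1]


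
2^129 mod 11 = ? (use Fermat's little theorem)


Fermat's little theorem: if p is prime and gcd(a,p)=1, then a^(p-1) ≡ 1 (mod p)
p = 11 is prime, gcd(2,11) = 1
Reduce exponent: 129 mod 10 = 9
So 2^129 ≡ 2^9 (mod 11)
2^9 mod 11 = 6

2^129 ≡ 6 (mod 11)


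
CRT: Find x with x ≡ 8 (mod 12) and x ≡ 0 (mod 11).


m₁ = 12, m₂ = 11, gcd = 1, so CRT applies. M = m₁·m₂ = 132
Let M₁ = M/m₁ = 11, M₂ = M/m₂ = 12
Find y₁ ≡ M₁⁻¹ (mod m₁): 11⁻¹ ≡ 11 (mod 12)
Find y₂ ≡ M₂⁻¹ (mod m₂): 12⁻¹ ≡ 1 (mod 11)
x = a₁·M₁·y₁ + a₂·M₂·y₂ = 8·11·11 + 0·12·1 = 968
Reduce mod 132: x ≡ 44
Check: 44 mod 12 = 8 ✓, 44 mod 11 = 0 ✓

x ≡ 44 (mod 132)


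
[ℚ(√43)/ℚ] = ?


√43 has minimal polynomial x² - 43 (irreducible over ℚ since 43 is squarefree)

[ℚ(√43)/ℚ] = 2


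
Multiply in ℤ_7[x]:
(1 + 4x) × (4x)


Expand and collect like terms; reduce coefficients mod 7:
x^0: 1·0 = 0 ≡ 0 (mod 7)
x^1: 1·4 + 4·0 = 4 ≡ 4 (mod 7)
x^2: 4·4 = 16 ≡ 2 (mod 7)
Result: 4x + 2x^2

f · g = 4x + 2x^2


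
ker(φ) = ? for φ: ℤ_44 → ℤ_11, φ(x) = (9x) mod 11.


Kernel = preimage of identity
ker(φ) = {x ∈ ℤ_44 : 9x ≡ 0 (mod 11)}. Since 11 | 44, φ is well-defined. The kernel is the cyclic subgroup ⟨11⟩ of ℤ_44 (order 4), i.e. {0, 11, 22, 33}

ker(φ) = {0, 11, 22, 33}


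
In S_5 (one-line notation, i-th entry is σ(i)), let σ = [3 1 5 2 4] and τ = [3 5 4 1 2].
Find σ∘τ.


σ∘τ: apply τ first, then σ
1 →τ 3 →σ 5
2 →τ 5 →σ 4
3 →τ 4 →σ 2
4 →τ 1 →σ 3
5 →τ 2 →σ 1

σ∘τ = [5 4 2 3 1]


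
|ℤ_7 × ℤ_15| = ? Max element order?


|ℤ_7 × ℤ_15| = 7 × 15 = 105
Max element order = lcm(7,15) = 105
Cyclic? Yes (gcd=1)

|ℤ_7×ℤ_15| = 105, max element order = 105


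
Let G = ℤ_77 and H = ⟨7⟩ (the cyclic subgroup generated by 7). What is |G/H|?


|⟨7⟩| = n / gcd(7, 77) = 77 / 7 = 11
H is normal (ℤ_77 is abelian).
|G/H| = |G| / |H| = 77 / 11 = 7

|G/H| = 7


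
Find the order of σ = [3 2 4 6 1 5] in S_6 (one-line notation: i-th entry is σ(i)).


Cycle decomposition: (1 3 4 6 5)
Cycle lengths: 5
Order = lcm(5) = 5

ord(σ) = 5


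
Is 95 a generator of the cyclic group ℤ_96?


g generates ℤ_n iff gcd(g, n) = 1
gcd(95, 96) = 1
Since gcd = 1, 95 is a generator.

Yes, 95 generates ℤ_96


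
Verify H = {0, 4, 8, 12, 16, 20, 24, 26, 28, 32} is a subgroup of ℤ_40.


Subgroup test for H = {0, 4, 8, 12, 16, 20, 24, 26, 28, 32} in (ℤ_40, +):
(1) 0 ∈ H? Yes
(2) Closure: for all a,b ∈ H, (a+b) mod 40 ∈ H? No  [counterexample: 4 + 26 = 30 ∉ H]
(3) Inverses: for all a ∈ H, -a mod 40 ∈ H? No

No, H is not a subgroup of ℤ_40


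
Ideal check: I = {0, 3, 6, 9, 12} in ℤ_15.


Check ideal conditions for I = {0, 3, 6, 9, 12} in ℤ_15:
(1) I is an additive subgroup? Yes
(2) For r ∈ ℤ_15 and a ∈ I: r·a ∈ I? Yes

Yes, I is an ideal of ℤ_15


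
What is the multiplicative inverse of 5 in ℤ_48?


Use the extended Euclidean algorithm to write 1 = 5·s + 48·t; then s mod 48 is the inverse.
Euclidean algorithm:
  5 = 0·48 + 5
  48 = 9·5 + 3
  5 = 1·3 + 2
  3 = 1·2 + 1
  2 = 2·1 + 0
gcd(5,48) = 1
Back-substitution gives: 5·(-19) + 48·(2) = 1
So 5⁻¹ ≡ -19 ≡ 29 (mod 48)
Check: 5 × 29 = 145 ≡ 1 (mod 48) ✓

5⁻¹ ≡ 29 (mod 48)


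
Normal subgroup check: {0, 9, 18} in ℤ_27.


H = {0, 9, 18} in ℤ_27
ℤ_27 is abelian; every subgroup of an abelian group is normal

Yes, normal subgroup


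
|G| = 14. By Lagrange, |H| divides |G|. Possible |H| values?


Lagrange's theorem: |H| divides |G|
|G| = 14
Divisors of 14: 1, 2, 7, 14

Possible subgroup orders: {1, 2, 7, 14}


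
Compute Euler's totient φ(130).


Factor n: 130 = 2 × 5 × 13
φ(n) = n · ∏(1 - 1/p) over distinct primes p | n
φ(130) = 130 · (1 - 1/2) · (1 - 1/5) · (1 - 1/13) = 48

φ(130) = 48


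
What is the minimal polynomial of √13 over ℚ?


√13 satisfies x² - 13 = 0, irreducible over ℚ since 13 is squarefree

Minimal polynomial: x² - 13


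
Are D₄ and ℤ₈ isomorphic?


Comparing D₄ and ℤ₈:
D₄ is non-abelian, ℤ₈ is abelian

No, D₄ ≇ ℤ₈


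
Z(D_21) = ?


Z(G) = {g ∈ G | gx = xg for all x ∈ G}
For odd n, Z(D_n) = {e}: no nontrivial rotation commutes with all reflections

Z(D_21) = {e}


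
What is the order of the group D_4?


|D_n| = 2n (n rotations and n reflections)
|D_4| = 2×4 = 8

|D_4| = 8


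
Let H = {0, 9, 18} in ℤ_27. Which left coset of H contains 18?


18 + H = {18 + h (mod 27) : h ∈ H}
18+0=18, 18+9=0, 18+18=9
18 + H = {0, 9, 18} = 0 + H

18 + H = {0, 9, 18}


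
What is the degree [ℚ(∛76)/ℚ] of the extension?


∛76 has minimal polynomial x³ - 76 (irreducible over ℚ since 76 is not a perfect cube)

[ℚ(∛76)/ℚ] = 3


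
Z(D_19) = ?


Z(G) = {g ∈ G | gx = xg for all x ∈ G}
For odd n, Z(D_n) = {e}: no nontrivial rotation commutes with all reflections

Z(D_19) = {e}


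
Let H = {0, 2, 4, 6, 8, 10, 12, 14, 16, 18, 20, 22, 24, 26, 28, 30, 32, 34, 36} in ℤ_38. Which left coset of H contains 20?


20 + H = {20 + h (mod 38) : h ∈ H}
20+0=20, 20+2=22, 20+4=24, 20+6=26, 20+8=28, 20+10=30, 20+12=32, 20+14=34, 20+16=36, 20+18=0, 20+20=2, 20+22=4, 20+24=6, 20+26=8, 20+28=10, 20+30=12, 20+32=14, 20+34=16, 20+36=18
20 + H = {0, 2, 4, 6, 8, 10, 12, 14, 16, 18, 20, 22, 24, 26, 28, 30, 32, 34, 36} = 0 + H

20 + H = {0, 2, 4, 6, 8, 10, 12, 14, 16, 18, 20, 22, 24, 26, 28, 30, 32, 34, 36}


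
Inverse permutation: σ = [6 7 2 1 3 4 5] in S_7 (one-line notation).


To find σ⁻¹, swap domain and range:
σ(1) = 6 → σ⁻¹(6) = 1
σ(2) = 7 → σ⁻¹(7) = 2
σ(3) = 2 → σ⁻¹(2) = 3
σ(4) = 1 → σ⁻¹(1) = 4
σ(5) = 3 → σ⁻¹(3) = 5
σ(6) = 4 → σ⁻¹(4) = 6
σ(7) = 5 → σ⁻¹(5) = 7

σ⁻¹ = [4 3 5 6 7 1 2]


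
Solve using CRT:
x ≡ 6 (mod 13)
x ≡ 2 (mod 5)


m₁ = 13, m₂ = 5, gcd = 1, so CRT applies. M = m₁·m₂ = 65
Let M₁ = M/m₁ = 5, M₂ = M/m₂ = 13
Find y₁ ≡ M₁⁻¹ (mod m₁): 5⁻¹ ≡ 8 (mod 13)
Find y₂ ≡ M₂⁻¹ (mod m₂): 13⁻¹ ≡ 2 (mod 5)
x = a₁·M₁·y₁ + a₂·M₂·y₂ = 6·5·8 + 2·13·2 = 292
Reduce mod 65: x ≡ 32
Check: 32 mod 13 = 6 ✓, 32 mod 5 = 2 ✓

x ≡ 32 (mod 65)


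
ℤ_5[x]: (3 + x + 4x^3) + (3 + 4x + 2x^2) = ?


Add coefficients mod 5:
x^0: 3 + 3 = 1 (mod 5)
x^1: 1 + 4 = 0 (mod 5)
x^2: 0 + 2 = 2 (mod 5)
x^3: 4 + 0 = 4 (mod 5)
Result: 1 + 2x^2 + 4x^3

f + g = 1 + 2x^2 + 4x^3


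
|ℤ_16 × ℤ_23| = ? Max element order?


|ℤ_16 × ℤ_23| = 16 × 23 = 368
Max element order = lcm(16,23) = 368
Cyclic? Yes (gcd=1)

|ℤ_16×ℤ_23| = 368, max element order = 368


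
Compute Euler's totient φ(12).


φ(n) = count of k ∈ {1,...,n} with gcd(k,n)=1
Coprimes to 12: {1, 5, 7, 11}
Count: 4

φ(12) = 4


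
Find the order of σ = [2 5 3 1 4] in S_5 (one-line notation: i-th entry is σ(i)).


Cycle decomposition: (1 2 5 4)
Cycle lengths: 4
Order = lcm(4) = 4

ord(σ) = 4


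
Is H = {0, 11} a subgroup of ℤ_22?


Subgroup test for H = {0, 11} in (ℤ_22, +):
(1) 0 ∈ H? Yes
(2) Closure: for all a,b ∈ H, (a+b) mod 22 ∈ H? Yes
(3) Inverses: for all a ∈ H, -a mod 22 ∈ H? Yes

Yes, H is a subgroup of ℤ_22


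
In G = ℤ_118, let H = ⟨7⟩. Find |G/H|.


|⟨7⟩| = n / gcd(7, 118) = 118 / 1 = 118
H is normal (ℤ_118 is abelian).
|G/H| = |G| / |H| = 118 / 118 = 1

|G/H| = 1


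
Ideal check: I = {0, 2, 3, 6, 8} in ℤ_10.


Check ideal conditions for I = {0, 2, 3, 6, 8} in ℤ_10:
(1) I is an additive subgroup? No
(2) For r ∈ ℤ_10 and a ∈ I: r·a ∈ I? No  [counterexample: r=2, a=2, r·a mod 10 = 4 ∉ I]

No, I is not an ideal of ℤ_10


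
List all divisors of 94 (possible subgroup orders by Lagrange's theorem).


Lagrange's theorem: |H| divides |G|
|G| = 94
Divisors of 94: 1, 2, 47, 94

Possible subgroup orders: {1, 2, 47, 94}


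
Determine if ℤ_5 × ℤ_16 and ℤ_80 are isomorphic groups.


Comparing ℤ_5 × ℤ_16 and ℤ_80:
gcd(5,16) = 1, so ℤ_5 × ℤ_16 ≅ ℤ_80 (CRT)

Yes, ℤ_5 × ℤ_16 ≅ ℤ_80


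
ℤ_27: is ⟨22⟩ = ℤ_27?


g generates ℤ_n iff gcd(g, n) = 1
gcd(22, 27) = 1
Since gcd = 1, 22 is a generator.

Yes, 22 generates ℤ_27


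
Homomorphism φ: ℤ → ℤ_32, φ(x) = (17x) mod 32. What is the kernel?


Kernel = preimage of identity
ker(φ) = {x ∈ ℤ : 17x ≡ 0 (mod 32)}. gcd(17,32) = 1, so 17x ≡ 0 (mod 32) ⟺ x ≡ 0 (mod 32/1 = 32). Hence ker(φ) = 32ℤ

ker(φ) = 32ℤ


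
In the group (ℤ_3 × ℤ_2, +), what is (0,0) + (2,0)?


Operation: componentwise addition mod (3, 2)
(0,0) + (2,0) = ((a₁+b₁) mod 3, (a₂+b₂) mod 2) with a = (0,0), b = (2,0)

(0,0) + (2,0) = (2,0)


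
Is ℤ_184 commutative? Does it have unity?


ℤ_184 is a commutative ring with unity 1; 184 = 2×92 is composite, so 2·92 ≡ 0 gives zero divisors (not an integral domain)
Commutative: Yes
Integral domain: No
Has unity: Yes

ℤ_184: Commutative=Yes, Unity=Yes


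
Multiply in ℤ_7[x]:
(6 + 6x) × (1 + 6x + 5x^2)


Expand and collect like terms; reduce coefficients mod 7:
x^0: 6·1 = 6 ≡ 6 (mod 7)
x^1: 6·6 + 6·1 = 42 ≡ 0 (mod 7)
x^2: 6·5 + 6·6 = 66 ≡ 3 (mod 7)
x^3: 6·5 = 30 ≡ 2 (mod 7)
Result: 6 + 3x^2 + 2x^3

f · g = 6 + 3x^2 + 2x^3


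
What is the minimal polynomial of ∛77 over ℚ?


∛77 satisfies x³ - 77 = 0, irreducible over ℚ (no rational root; 77 is not a perfect cube)

Minimal polynomial: x³ - 77


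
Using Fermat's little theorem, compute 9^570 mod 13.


Fermat's little theorem: if p is prime and gcd(a,p)=1, then a^(p-1) ≡ 1 (mod p)
p = 13 is prime, gcd(9,13) = 1
Reduce exponent: 570 mod 12 = 6
So 9^570 ≡ 9^6 (mod 13)
9^6 mod 13 = 1

9^570 ≡ 1 (mod 13)


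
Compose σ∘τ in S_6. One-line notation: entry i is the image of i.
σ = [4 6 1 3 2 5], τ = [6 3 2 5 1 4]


σ∘τ: apply τ first, then σ
1 →τ 6 →σ 5
2 →τ 3 →σ 1
3 →τ 2 →σ 6
4 →τ 5 →σ 2
5 →τ 1 →σ 4
6 →τ 4 →σ 3

σ∘τ = [5 1 6 2 4 3]


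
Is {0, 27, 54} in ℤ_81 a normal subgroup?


H = {0, 27, 54} in ℤ_81
ℤ_81 is abelian; every subgroup of an abelian group is normal

Yes, normal subgroup


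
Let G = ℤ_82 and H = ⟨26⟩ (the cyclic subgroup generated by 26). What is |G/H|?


|⟨26⟩| = n / gcd(26, 82) = 82 / 2 = 41
H is normal (ℤ_82 is abelian).
|G/H| = |G| / |H| = 82 / 41 = 2

|G/H| = 2


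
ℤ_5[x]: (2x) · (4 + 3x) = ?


Expand and collect like terms; reduce coefficients mod 5:
x^0: 0·4 = 0 ≡ 0 (mod 5)
x^1: 0·3 + 2·4 = 8 ≡ 3 (mod 5)
x^2: 2·3 = 6 ≡ 1 (mod 5)
Result: 3x + x^2

f · g = 3x + x^2


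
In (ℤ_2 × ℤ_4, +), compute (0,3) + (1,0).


Operation: componentwise addition mod (2, 4)
(0,3) + (1,0) = ((a₁+b₁) mod 2, (a₂+b₂) mod 4) with a = (0,3), b = (1,0)

(0,3) + (1,0) = (1,3)


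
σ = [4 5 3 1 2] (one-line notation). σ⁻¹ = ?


To find σ⁻¹, swap domain and range:
σ(1) = 4 → σ⁻¹(4) = 1
σ(2) = 5 → σ⁻¹(5) = 2
σ(3) = 3 → σ⁻¹(3) = 3
σ(4) = 1 → σ⁻¹(1) = 4
σ(5) = 2 → σ⁻¹(2) = 5

σ⁻¹ = [4 5 3 1 2]


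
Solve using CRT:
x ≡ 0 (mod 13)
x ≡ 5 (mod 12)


m₁ = 13, m₂ = 12, gcd = 1, so CRT applies. M = m₁·m₂ = 156
Let M₁ = M/m₁ = 12, M₂ = M/m₂ = 13
Find y₁ ≡ M₁⁻¹ (mod m₁): 12⁻¹ ≡ 12 (mod 13)
Find y₂ ≡ M₂⁻¹ (mod m₂): 13⁻¹ ≡ 1 (mod 12)
x = a₁·M₁·y₁ + a₂·M₂·y₂ = 0·12·12 + 5·13·1 = 65
Reduce mod 156: x ≡ 65
Check: 65 mod 13 = 0 ✓, 65 mod 12 = 5 ✓

x ≡ 65 (mod 156)


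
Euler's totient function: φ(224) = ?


Factor n: 224 = 2^5 × 7
φ(n) = n · ∏(1 - 1/p) over distinct primes p | n
φ(224) = 224 · (1 - 1/2) · (1 - 1/7) = 96

φ(224) = 96


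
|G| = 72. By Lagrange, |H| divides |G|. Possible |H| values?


Lagrange's theorem: |H| divides |G|
|G| = 72
Divisors of 72: 1, 2, 3, 4, 6, 8, 9, 12, 18, 24, 36, 72

Possible subgroup orders: {1, 2, 3, 4, 6, 8, 9, 12, 18, 24, 36, 72}


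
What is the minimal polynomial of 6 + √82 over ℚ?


Let α = 6 + √82. Then α - 6 = √82, so (α - 6)² = 82, giving α² - 12α - 46 = 0. Degree 2 and α ∉ ℚ, so this is the minimal polynomial.

Minimal polynomial: x² - 12x - 46


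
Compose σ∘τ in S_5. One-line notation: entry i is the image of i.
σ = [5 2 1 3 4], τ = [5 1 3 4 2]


σ∘τ: apply τ first, then σ
1 →τ 5 →σ 4
2 →τ 1 →σ 5
3 →τ 3 →σ 1
4 →τ 4 →σ 3
5 →τ 2 →σ 2

σ∘τ = [4 5 1 3 2]


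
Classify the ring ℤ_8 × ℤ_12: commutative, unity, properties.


Direct product ring; commutative with unity (1,1); but (1,0)·(0,1) = (0,0) gives zero divisors, so not an integral domain
Commutative: Yes
Integral domain: No
Has unity: Yes

ℤ_8 × ℤ_12: Commutative=Yes, Unity=Yes


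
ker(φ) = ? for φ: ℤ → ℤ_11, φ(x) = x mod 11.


Kernel = preimage of identity
ker(φ) = {x ∈ ℤ : x ≡ 0 (mod 11)} = 11ℤ = {0, ±11, ±22, ...}

ker(φ) = 11ℤ


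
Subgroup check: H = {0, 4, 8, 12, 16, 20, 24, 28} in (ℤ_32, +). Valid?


Subgroup test for H = {0, 4, 8, 12, 16, 20, 24, 28} in (ℤ_32, +):
(1) 0 ∈ H? Yes
(2) Closure: for all a,b ∈ H, (a+b) mod 32 ∈ H? Yes
(3) Inverses: for all a ∈ H, -a mod 32 ∈ H? Yes

Yes, H is a subgroup of ℤ_32


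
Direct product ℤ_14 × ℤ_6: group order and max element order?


|ℤ_14 × ℤ_6| = 14 × 6 = 84
Max element order = lcm(14,6) = 42
Cyclic? No (gcd=2)

|ℤ_14×ℤ_6| = 84, max element order = 42


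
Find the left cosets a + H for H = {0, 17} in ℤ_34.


H = {0, 17}, |H| = 2
Number of cosets = |G|/|H| = 34/2 = 17
0 + H = {0, 17}
1 + H = {1, 18}
2 + H = {2, 19}
3 + H = {3, 20}
4 + H = {4, 21}
5 + H = {5, 22}
6 + H = {6, 23}
7 + H = {7, 24}
8 + H = {8, 25}
9 + H = {9, 26}
10 + H = {10, 27}
11 + H = {11, 28}
12 + H = {12, 29}
13 + H = {13, 30}
14 + H = {14, 31}
15 + H = {15, 32}
16 + H = {16, 33}

Cosets: 0+H={0,17}; 1+H={1,18}; 2+H={2,19}; 3+H={3,20}; 4+H={4,21}; 5+H={5,22}; 6+H={6,23}; 7+H={7,24}; 8+H={8,25}; 9+H={9,26}; 10+H={10,27}; 11+H={11,28}; 12+H={12,29}; 13+H={13,30}; 14+H={14,31}; 15+H={15,32}; 16+H={16,33}


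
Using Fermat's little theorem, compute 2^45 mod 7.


Fermat's little theorem: if p is prime and gcd(a,p)=1, then a^(p-1) ≡ 1 (mod p)
p = 7 is prime, gcd(2,7) = 1
Reduce exponent: 45 mod 6 = 3
So 2^45 ≡ 2^3 (mod 7)
2^3 mod 7 = 1

2^45 ≡ 1 (mod 7)


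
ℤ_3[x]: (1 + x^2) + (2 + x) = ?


Add coefficients mod 3:
x^0: 1 + 2 = 0 (mod 3)
x^1: 0 + 1 = 1 (mod 3)
x^2: 1 + 0 = 1 (mod 3)
Result: x + x^2

f + g = x + x^2


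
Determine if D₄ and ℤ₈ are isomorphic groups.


Comparing D₄ and ℤ₈:
D₄ is non-abelian, ℤ₈ is abelian

No, D₄ ≇ ℤ₈


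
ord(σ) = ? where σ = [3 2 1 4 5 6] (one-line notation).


Cycle decomposition: (1 3)
Cycle lengths: 2
Order = lcm(2) = 2

ord(σ) = 2


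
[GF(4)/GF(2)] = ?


GF(4) = GF(2^2), so the extension degree is 2

[GF(4)/GF(2)] = 2


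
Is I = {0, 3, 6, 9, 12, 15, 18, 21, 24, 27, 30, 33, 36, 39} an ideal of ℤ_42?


Check ideal conditions for I = {0, 3, 6, 9, 12, 15, 18, 21, 24, 27, 30, 33, 36, 39} in ℤ_42:
(1) I is an additive subgroup? Yes
(2) For r ∈ ℤ_42 and a ∈ I: r·a ∈ I? Yes

Yes, I is an ideal of ℤ_42


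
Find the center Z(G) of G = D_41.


Z(G) = {g ∈ G | gx = xg for all x ∈ G}
For odd n, Z(D_n) = {e}: no nontrivial rotation commutes with all reflections

Z(D_41) = {e}


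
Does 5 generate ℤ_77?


g generates ℤ_n iff gcd(g, n) = 1
gcd(5, 77) = 1
Since gcd = 1, 5 is a generator.

Yes, 5 generates ℤ_77


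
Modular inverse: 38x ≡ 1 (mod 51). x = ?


Use the extended Euclidean algorithm to write 1 = 38·s + 51·t; then s mod 51 is the inverse.
Euclidean algorithm:
  38 = 0·51 + 38
  51 = 1·38 + 13
  38 = 2·13 + 12
  13 = 1·12 + 1
  12 = 12·1 + 0
gcd(38,51) = 1
Back-substitution gives: 38·(-4) + 51·(3) = 1
So 38⁻¹ ≡ -4 ≡ 47 (mod 51)
Check: 38 × 47 = 1786 ≡ 1 (mod 51) ✓

38⁻¹ ≡ 47 (mod 51)


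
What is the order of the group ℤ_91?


ℤ_n has n elements.

|ℤ_91| = 91


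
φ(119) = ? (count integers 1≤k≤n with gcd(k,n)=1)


Factor n: 119 = 7 × 17
φ(n) = n · ∏(1 - 1/p) over distinct primes p | n
φ(119) = 119 · (1 - 1/7) · (1 - 1/17) = 96

φ(119) = 96


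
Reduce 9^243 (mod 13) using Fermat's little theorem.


Fermat's little theorem: if p is prime and gcd(a,p)=1, then a^(p-1) ≡ 1 (mod p)
p = 13 is prime, gcd(9,13) = 1
Reduce exponent: 243 mod 12 = 3
So 9^243 ≡ 9^3 (mod 13)
9^3 mod 13 = 1

9^243 ≡ 1 (mod 13)


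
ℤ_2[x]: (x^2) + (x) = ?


Add coefficients mod 2:
x^0: 0 + 0 = 0 (mod 2)
x^1: 0 + 1 = 1 (mod 2)
x^2: 1 + 0 = 1 (mod 2)
Result: x + x^2

f + g = x + x^2


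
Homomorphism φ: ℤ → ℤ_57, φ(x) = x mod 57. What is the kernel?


Kernel = preimage of identity
ker(φ) = {x ∈ ℤ : x ≡ 0 (mod 57)} = 57ℤ = {0, ±57, ±114, ...}

ker(φ) = 57ℤ


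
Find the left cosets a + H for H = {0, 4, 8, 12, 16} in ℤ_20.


H = {0, 4, 8, 12, 16}, |H| = 5
Number of cosets = |G|/|H| = 20/5 = 4
0 + H = {0, 4, 8, 12, 16}
1 + H = {1, 5, 9, 13, 17}
2 + H = {2, 6, 10, 14, 18}
3 + H = {3, 7, 11, 15, 19}

Cosets: 0+H={0,4,8,12,16}; 1+H={1,5,9,13,17}; 2+H={2,6,10,14,18}; 3+H={3,7,11,15,19}


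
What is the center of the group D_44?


Z(G) = {g ∈ G | gx = xg for all x ∈ G}
For even n, Z(D_n) = {e, r^(n/2)}: the 180° rotation r^22 commutes with every reflection and rotation

Z(D_44) = {e, r^22}


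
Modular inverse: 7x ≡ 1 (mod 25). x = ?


Use the extended Euclidean algorithm to write 1 = 7·s + 25·t; then s mod 25 is the inverse.
Euclidean algorithm:
  7 = 0·25 + 7
  25 = 3·7 + 4
  7 = 1·4 + 3
  4 = 1·3 + 1
  3 = 3·1 + 0
gcd(7,25) = 1
Back-substitution gives: 7·(-7) + 25·(2) = 1
So 7⁻¹ ≡ -7 ≡ 18 (mod 25)
Check: 7 × 18 = 126 ≡ 1 (mod 25) ✓

7⁻¹ ≡ 18 (mod 25)


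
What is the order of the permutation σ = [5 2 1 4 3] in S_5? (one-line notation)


Cycle decomposition: (1 5 3)
Cycle lengths: 3
Order = lcm(3) = 3

ord(σ) = 3


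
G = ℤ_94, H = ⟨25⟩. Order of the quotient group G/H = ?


|⟨25⟩| = n / gcd(25, 94) = 94 / 1 = 94
H is normal (ℤ_94 is abelian).
|G/H| = |G| / |H| = 94 / 94 = 1

|G/H| = 1


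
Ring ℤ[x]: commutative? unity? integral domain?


Polynomial ring over ℤ (an integral domain) is a commutative integral domain with unity 1
Commutative: Yes
Integral domain: Yes
Has unity: Yes

ℤ[x]: Commutative=Yes, Unity=Yes


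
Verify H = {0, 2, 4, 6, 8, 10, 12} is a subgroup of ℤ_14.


Subgroup test for H = {0, 2, 4, 6, 8, 10, 12} in (ℤ_14, +):
(1) 0 ∈ H? Yes
(2) Closure: for all a,b ∈ H, (a+b) mod 14 ∈ H? Yes
(3) Inverses: for all a ∈ H, -a mod 14 ∈ H? Yes

Yes, H is a subgroup of ℤ_14


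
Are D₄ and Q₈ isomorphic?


Comparing D₄ and Q₈:
D₄ has 5 elements of order 2; Q₈ has only 1

No, D₄ ≇ Q₈


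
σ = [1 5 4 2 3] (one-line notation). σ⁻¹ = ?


To find σ⁻¹, swap domain and range:
σ(1) = 1 → σ⁻¹(1) = 1
σ(2) = 5 → σ⁻¹(5) = 2
σ(3) = 4 → σ⁻¹(4) = 3
σ(4) = 2 → σ⁻¹(2) = 4
σ(5) = 3 → σ⁻¹(3) = 5

σ⁻¹ = [1 4 5 3 2]


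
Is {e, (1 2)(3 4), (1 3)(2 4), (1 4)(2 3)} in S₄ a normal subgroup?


H = {e, (1 2)(3 4), (1 3)(2 4), (1 4)(2 3)} in S₄
This is the Klein four-group V₄; it is normal in S₄ (it is a union of conjugacy classes)

Yes, normal subgroup


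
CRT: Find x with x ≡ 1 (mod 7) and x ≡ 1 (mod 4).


m₁ = 7, m₂ = 4, gcd = 1, so CRT applies. M = m₁·m₂ = 28
Let M₁ = M/m₁ = 4, M₂ = M/m₂ = 7
Find y₁ ≡ M₁⁻¹ (mod m₁): 4⁻¹ ≡ 2 (mod 7)
Find y₂ ≡ M₂⁻¹ (mod m₂): 7⁻¹ ≡ 3 (mod 4)
x = a₁·M₁·y₁ + a₂·M₂·y₂ = 1·4·2 + 1·7·3 = 29
Reduce mod 28: x ≡ 1
Check: 1 mod 7 = 1 ✓, 1 mod 4 = 1 ✓

x ≡ 1 (mod 28)


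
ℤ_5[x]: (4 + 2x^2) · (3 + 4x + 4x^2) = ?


Expand and collect like terms; reduce coefficients mod 5:
x^0: 4·3 = 12 ≡ 2 (mod 5)
x^1: 4·4 + 0·3 = 16 ≡ 1 (mod 5)
x^2: 4·4 + 0·4 + 2·3 = 22 ≡ 2 (mod 5)
x^3: 0·4 + 2·4 = 8 ≡ 3 (mod 5)
x^4: 2·4 = 8 ≡ 3 (mod 5)
Result: 2 + x + 2x^2 + 3x^3 + 3x^4

f · g = 2 + x + 2x^2 + 3x^3 + 3x^4


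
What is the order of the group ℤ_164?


ℤ_n has n elements.

|ℤ_164| = 164


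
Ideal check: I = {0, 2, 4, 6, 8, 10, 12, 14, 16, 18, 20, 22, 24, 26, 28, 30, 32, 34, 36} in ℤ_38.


Check ideal conditions for I = {0, 2, 4, 6, 8, 10, 12, 14, 16, 18, 20, 22, 24, 26, 28, 30, 32, 34, 36} in ℤ_38:
(1) I is an additive subgroup? Yes
(2) For r ∈ ℤ_38 and a ∈ I: r·a ∈ I? Yes

Yes, I is an ideal of ℤ_38


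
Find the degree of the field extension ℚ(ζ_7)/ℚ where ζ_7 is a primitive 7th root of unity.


[ℚ(ζ_n):ℚ] = deg Φ_n(x) = φ(n). Here φ(7) = 6

[ℚ(ζ_7)/ℚ where ζ_7 is a primitive 7th root of unity] = 6


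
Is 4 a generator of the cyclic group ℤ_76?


g generates ℤ_n iff gcd(g, n) = 1
gcd(4, 76) = 4
Since gcd = 4 ≠ 1, ⟨4⟩ has order 19 < 76, so 4 is not a generator.

No, 4 does not generate ℤ_76


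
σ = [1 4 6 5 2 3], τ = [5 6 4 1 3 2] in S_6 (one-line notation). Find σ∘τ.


σ∘τ: apply τ first, then σ
1 →τ 5 →σ 2
2 →τ 6 →σ 3
3 →τ 4 →σ 5
4 →τ 1 →σ 1
5 →τ 3 →σ 6
6 →τ 2 →σ 4

σ∘τ = [2 3 5 1 6 4]


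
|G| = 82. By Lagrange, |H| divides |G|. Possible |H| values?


Lagrange's theorem: |H| divides |G|
|G| = 82
Divisors of 82: 1, 2, 41, 82

Possible subgroup orders: {1, 2, 41, 82}


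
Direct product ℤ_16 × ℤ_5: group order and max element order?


|ℤ_16 × ℤ_5| = 16 × 5 = 80
Max element order = lcm(16,5) = 80
Cyclic? Yes (gcd=1)

|ℤ_16×ℤ_5| = 80, max element order = 80


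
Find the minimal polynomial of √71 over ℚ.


√71 satisfies x² - 71 = 0, irreducible over ℚ since 71 is squarefree

Minimal polynomial: x² - 71


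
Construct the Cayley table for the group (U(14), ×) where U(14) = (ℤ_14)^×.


Elements: {1, 3, 5, 9, 11, 13}
Operation: multiplication mod 14
Entry (a, b) = (a × b) mod 14

Cayley table:
   |  1 |  3 |  5 |  9 | 11 | 13
 1 |  1 |  3 |  5 |  9 | 11 | 13
 3 |  3 |  9 |  1 | 13 |  5 | 11
 5 |  5 |  1 | 11 |  3 | 13 |  9
 9 |  9 | 13 |  3 | 11 |  1 |  5
11 | 11 |  5 | 13 |  1 |  9 |  3
13 | 13 | 11 |  9 |  5 |  3 |  1


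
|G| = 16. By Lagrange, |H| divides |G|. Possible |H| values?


Lagrange's theorem: |H| divides |G|
|G| = 16
Divisors of 16: 1, 2, 4, 8, 16

Possible subgroup orders: {1, 2, 4, 8, 16}


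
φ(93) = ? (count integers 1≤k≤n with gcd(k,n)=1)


Factor n: 93 = 3 × 31
φ(n) = n · ∏(1 - 1/p) over distinct primes p | n
φ(93) = 93 · (1 - 1/3) · (1 - 1/31) = 60

φ(93) = 60


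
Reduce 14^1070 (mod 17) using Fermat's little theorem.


Fermat's little theorem: if p is prime and gcd(a,p)=1, then a^(p-1) ≡ 1 (mod p)
p = 17 is prime, gcd(14,17) = 1
Reduce exponent: 1070 mod 16 = 14
So 14^1070 ≡ 14^14 (mod 17)
14^14 mod 17 = 2

14^1070 ≡ 2 (mod 17)


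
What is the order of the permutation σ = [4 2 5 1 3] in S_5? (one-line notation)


Cycle decomposition: (1 4) (3 5)
Cycle lengths: 2, 2
Order = lcm(2, 2) = 2

ord(σ) = 2


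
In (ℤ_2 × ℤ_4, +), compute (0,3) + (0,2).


Operation: componentwise addition mod (2, 4)
(0,3) + (0,2) = ((a₁+b₁) mod 2, (a₂+b₂) mod 4) with a = (0,3), b = (0,2)

(0,3) + (0,2) = (0,1)


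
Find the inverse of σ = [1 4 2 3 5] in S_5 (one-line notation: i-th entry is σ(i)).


To find σ⁻¹, swap domain and range:
σ(1) = 1 → σ⁻¹(1) = 1
σ(2) = 4 → σ⁻¹(4) = 2
σ(3) = 2 → σ⁻¹(2) = 3
σ(4) = 3 → σ⁻¹(3) = 4
σ(5) = 5 → σ⁻¹(5) = 5

σ⁻¹ = [1 3 4 2 5]


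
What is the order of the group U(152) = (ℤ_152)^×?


U(n) is the group of units mod n; |U(n)| = φ(n)
|U(152)| = φ(152) = 72

|U(152) = (ℤ_152)^×| = 72


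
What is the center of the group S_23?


Z(G) = {g ∈ G | gx = xg for all x ∈ G}
S_n is non-abelian for n ≥ 3; Z(S_23) is trivial

Z(S_23) = {e}


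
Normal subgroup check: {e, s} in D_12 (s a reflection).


H = {e, s} in D_12 (s a reflection)
r·s·r⁻¹ = sr⁻² ≠ s for n ≥ 3, so {e, s} is not closed under conjugation

No, not a normal subgroup


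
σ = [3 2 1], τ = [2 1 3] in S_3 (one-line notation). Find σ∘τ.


σ∘τ: apply τ first, then σ
1 →τ 2 →σ 2
2 →τ 1 →σ 3
3 →τ 3 →σ 1

σ∘τ = [2 3 1]


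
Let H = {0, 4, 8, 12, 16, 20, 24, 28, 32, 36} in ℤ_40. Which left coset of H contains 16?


16 + H = {16 + h (mod 40) : h ∈ H}
16+0=16, 16+4=20, 16+8=24, 16+12=28, 16+16=32, 16+20=36, 16+24=0, 16+28=4, 16+32=8, 16+36=12
16 + H = {0, 4, 8, 12, 16, 20, 24, 28, 32, 36} = 0 + H

16 + H = {0, 4, 8, 12, 16, 20, 24, 28, 32, 36}
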